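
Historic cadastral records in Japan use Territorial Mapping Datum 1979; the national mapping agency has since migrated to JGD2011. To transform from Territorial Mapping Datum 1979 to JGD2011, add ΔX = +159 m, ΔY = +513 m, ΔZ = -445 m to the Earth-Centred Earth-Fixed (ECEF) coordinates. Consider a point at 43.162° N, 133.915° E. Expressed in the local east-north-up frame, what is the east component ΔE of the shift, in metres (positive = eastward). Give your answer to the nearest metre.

At φ = 43.162°, λ = 133.915°: sin φ = 0.684063, cos φ = 0.729422, sin λ = 0.720370, cos λ = -0.693590.
ΔE = −sin λ·ΔX + cos λ·ΔY = −(0.720370)·(159) + (-0.693590)·(513) = -470.35 m.

ΔE = -470 m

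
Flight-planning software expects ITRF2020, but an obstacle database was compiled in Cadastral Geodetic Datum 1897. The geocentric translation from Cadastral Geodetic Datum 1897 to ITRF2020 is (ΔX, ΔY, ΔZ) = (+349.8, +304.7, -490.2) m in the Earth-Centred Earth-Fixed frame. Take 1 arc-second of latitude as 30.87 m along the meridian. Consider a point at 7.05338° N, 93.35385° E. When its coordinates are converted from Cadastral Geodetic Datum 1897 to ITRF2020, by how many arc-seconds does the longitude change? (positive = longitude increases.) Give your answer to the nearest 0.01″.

sin φ = 0.122794, cos φ = 0.992432, sin λ = 0.998287, cos λ = -0.058502.
East component: ΔE = −sin λ·ΔX + cos λ·ΔY = −(0.998287)(349.8) + (-0.058502)(304.7) = -367.03 m.
1° of latitude spans 3600 × 30.87 = 111132 m; at latitude φ, 1° of longitude spans that × cos φ = 110291.0 m, so Δλ = -367.03 / 110291.0 × 3600 = -11.980″.

Δλ = -11.98″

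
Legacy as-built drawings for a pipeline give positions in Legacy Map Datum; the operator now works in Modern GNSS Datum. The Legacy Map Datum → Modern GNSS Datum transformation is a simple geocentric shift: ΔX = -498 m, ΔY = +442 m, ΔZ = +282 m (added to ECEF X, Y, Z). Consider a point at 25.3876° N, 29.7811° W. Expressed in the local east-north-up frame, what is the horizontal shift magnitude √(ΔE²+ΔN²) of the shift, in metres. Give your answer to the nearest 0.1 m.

551.3 m

At φ = 25.3876°, λ = -29.7811°: sin φ = 0.428740, cos φ = 0.903428, sin λ = -0.496688, cos λ = 0.867929.
ΔE = −sin λ·ΔX + cos λ·ΔY = −(-0.496688)·(-498) + (0.867929)·(442) = 136.27 m.
ΔN = −sin φ cos λ·ΔX − sin φ sin λ·ΔY + cos φ·ΔZ = −(0.428740)(0.867929)(-498) − (0.428740)(-0.496688)(442) + (0.903428)(282) = 534.20 m.
Horizontal magnitude = √(ΔE² + ΔN²) = √(136.27² + 534.20²) = 551.31 m.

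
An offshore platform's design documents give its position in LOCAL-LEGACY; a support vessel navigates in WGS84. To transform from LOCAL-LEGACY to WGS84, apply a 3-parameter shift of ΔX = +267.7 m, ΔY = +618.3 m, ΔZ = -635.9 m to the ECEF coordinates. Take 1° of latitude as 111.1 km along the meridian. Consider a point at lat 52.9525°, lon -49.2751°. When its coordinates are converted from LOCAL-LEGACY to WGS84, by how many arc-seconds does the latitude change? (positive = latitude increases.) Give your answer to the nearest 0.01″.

Δφ = -4.81″

sin φ = 0.798136, cos φ = 0.602477, sin λ = -0.757851, cos λ = 0.652428.
North component: ΔN = −sin φ cos λ·ΔX − sin φ sin λ·ΔY + cos φ·ΔZ = −(0.798136)(0.652428)(267.7) − (0.798136)(-0.757851)(618.3) + (0.602477)(-635.9) = -148.52 m.
1° of latitude spans 111100 m, so Δφ = -148.52 / 111100 × 3600 = -4.813″.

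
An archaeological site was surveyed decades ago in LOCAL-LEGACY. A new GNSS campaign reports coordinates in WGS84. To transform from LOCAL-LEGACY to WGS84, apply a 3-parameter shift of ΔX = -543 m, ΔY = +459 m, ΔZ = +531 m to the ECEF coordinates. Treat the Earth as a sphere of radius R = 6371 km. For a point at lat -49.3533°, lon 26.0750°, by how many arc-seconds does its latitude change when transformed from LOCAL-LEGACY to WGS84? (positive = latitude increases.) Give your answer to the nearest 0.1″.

Δφ = 4.2″

sin φ = -0.758741, cos φ = 0.651393, sin λ = 0.439547, cos λ = 0.898219.
North component: ΔN = −sin φ cos λ·ΔX − sin φ sin λ·ΔY + cos φ·ΔZ = −(-0.758741)(0.898219)(-543) − (-0.758741)(0.439547)(459) + (0.651393)(531) = 128.90 m.
1° of latitude spans πR/180 = 111195 m, so Δφ = 128.90 / 111195 × 3600 = 4.173″.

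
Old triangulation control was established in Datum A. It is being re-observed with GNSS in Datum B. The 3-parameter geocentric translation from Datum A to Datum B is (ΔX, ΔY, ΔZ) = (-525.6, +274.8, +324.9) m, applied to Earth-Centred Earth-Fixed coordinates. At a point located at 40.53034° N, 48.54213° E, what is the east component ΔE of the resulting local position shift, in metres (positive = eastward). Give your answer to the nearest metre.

ΔE = 576 m

At φ = 40.53034°, λ = 48.54213°: sin φ = 0.649851, cos φ = 0.760062, sin λ = 0.749443, cos λ = 0.662069.
ΔE = −sin λ·ΔX + cos λ·ΔY = −(0.749443)·(-525.6) + (0.662069)·(274.8) = 575.84 m.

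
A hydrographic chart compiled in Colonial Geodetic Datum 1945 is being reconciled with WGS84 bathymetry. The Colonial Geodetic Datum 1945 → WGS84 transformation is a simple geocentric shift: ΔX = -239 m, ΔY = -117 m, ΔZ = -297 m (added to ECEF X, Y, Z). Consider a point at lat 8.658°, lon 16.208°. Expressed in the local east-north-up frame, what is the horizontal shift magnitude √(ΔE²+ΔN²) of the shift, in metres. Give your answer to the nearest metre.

258 m

The local east axis at (φ, λ) is (−sin λ, cos λ, 0), so ΔE = −sin(16.208°)·(-239) + cos(16.208°)·(-117) = -45.64 m.
The local north axis is (−sin φ cos λ, −sin φ sin λ, cos φ), giving ΔN = 34.548 + 4.916 − 293.616 = -254.15 m.
Horizontal magnitude = √(ΔE² + ΔN²) = √((-45.64)² + (-254.15)²) = 258.22 m.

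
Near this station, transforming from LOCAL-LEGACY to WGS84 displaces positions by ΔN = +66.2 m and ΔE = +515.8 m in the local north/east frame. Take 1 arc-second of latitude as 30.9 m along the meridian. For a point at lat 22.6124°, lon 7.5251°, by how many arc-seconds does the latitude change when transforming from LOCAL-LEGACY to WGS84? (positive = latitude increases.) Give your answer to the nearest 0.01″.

1″ of latitude = 30.90 m, so Δφ = 66.2 / 30.90 = 2.142″.

Δφ = 2.14″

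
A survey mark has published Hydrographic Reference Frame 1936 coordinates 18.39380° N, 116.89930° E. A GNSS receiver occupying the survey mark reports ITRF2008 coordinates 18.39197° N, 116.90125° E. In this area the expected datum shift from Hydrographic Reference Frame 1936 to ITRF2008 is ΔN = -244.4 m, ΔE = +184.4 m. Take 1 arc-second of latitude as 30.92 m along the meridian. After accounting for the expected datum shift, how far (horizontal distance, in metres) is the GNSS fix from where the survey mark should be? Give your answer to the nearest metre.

46 m

Observed coordinate differences: Δφ = -0.00183°, Δλ = +0.00195°.
Converting to metres (1° lat = 111312 m, cos φ = 0.948910): observed ΔN = -203.7 m, observed ΔE = 206.0 m.
Subtracting the expected shift leaves a residual of -203.7 − (-244.4) = 40.7 m north and 206.0 − (184.4) = 21.6 m east.
Residual distance = √(40.7² + 21.6²) = 46.1 m.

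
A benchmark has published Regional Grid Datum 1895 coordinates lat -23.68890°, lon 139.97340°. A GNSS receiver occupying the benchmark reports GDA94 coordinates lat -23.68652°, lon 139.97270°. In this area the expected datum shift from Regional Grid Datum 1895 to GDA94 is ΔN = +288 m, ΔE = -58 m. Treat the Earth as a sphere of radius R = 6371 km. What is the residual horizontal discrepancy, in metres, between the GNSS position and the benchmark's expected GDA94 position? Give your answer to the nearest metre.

Observed coordinate differences: Δφ = +0.00238°, Δλ = -0.00070°.
Converting to metres (1° lat = 111195 m, cos φ = 0.915740): observed ΔN = 264.6 m, observed ΔE = -71.3 m.
Subtracting the expected shift leaves a residual of 264.6 − (288) = -23.4 m north and -71.3 − (-58) = -13.3 m east.
Residual distance = √((-23.4)² + (-13.3)²) = 26.9 m.

27 m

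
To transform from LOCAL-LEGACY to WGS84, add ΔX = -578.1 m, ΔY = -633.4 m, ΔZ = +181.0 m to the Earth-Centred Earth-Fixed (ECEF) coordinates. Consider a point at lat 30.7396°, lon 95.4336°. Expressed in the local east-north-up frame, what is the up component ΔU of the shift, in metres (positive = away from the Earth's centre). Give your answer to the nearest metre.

At φ = 30.7396°, λ = 95.4336°: sin φ = 0.511137, cos φ = 0.859499, sin λ = 0.995507, cos λ = -0.094692.
ΔU = cos φ cos λ·ΔX + cos φ sin λ·ΔY + sin φ·ΔZ = (0.859499)(-0.094692)(-578.1) + (0.859499)(0.995507)(-633.4) + (0.511137)(181.0) = -402.39 m.

ΔU = -402 m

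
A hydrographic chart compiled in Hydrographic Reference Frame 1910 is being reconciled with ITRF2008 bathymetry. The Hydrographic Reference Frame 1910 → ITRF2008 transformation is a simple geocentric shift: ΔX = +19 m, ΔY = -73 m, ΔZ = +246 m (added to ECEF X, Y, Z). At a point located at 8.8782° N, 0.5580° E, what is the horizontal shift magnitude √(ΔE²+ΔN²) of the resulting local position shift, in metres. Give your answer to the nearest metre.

The local east axis at (φ, λ) is (−sin λ, cos λ, 0), so ΔE = −sin(0.5580°)·19 + cos(0.5580°)·(-73) = -73.18 m.
The local north axis is (−sin φ cos λ, −sin φ sin λ, cos φ), giving ΔN = -2.932 + 0.110 + 243.053 = 240.23 m.
Horizontal magnitude = √(ΔE² + ΔN²) = √((-73.18)² + 240.23²) = 251.13 m.

251 m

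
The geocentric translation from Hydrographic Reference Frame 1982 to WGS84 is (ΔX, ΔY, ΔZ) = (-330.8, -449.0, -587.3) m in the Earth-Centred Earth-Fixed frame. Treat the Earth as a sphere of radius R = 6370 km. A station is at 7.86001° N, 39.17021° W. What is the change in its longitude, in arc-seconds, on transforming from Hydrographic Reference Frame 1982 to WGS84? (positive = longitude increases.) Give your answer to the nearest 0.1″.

Δλ = -18.2″

sin φ = 0.136753, cos φ = 0.990605, sin λ = -0.631626, cos λ = 0.775273.
East component: ΔE = −sin λ·ΔX + cos λ·ΔY = −(-0.631626)(-330.8) + (0.775273)(-449.0) = -557.04 m.
1° of latitude spans πR/180 = 111177 m; at latitude φ, 1° of longitude spans that × cos φ = 110133.0 m, so Δλ = -557.04 / 110133.0 × 3600 = -18.208″.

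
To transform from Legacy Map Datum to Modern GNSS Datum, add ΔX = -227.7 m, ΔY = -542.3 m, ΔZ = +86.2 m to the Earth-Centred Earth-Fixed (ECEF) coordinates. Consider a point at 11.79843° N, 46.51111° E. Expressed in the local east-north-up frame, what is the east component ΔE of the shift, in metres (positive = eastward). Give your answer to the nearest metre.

ΔE = -208 m

At φ = 11.79843°, λ = 46.51111°: sin φ = 0.204469, cos φ = 0.978873, sin λ = 0.725508, cos λ = 0.688214.
ΔE = −sin λ·ΔX + cos λ·ΔY = −(0.725508)·(-227.7) + (0.688214)·(-542.3) = -208.02 m.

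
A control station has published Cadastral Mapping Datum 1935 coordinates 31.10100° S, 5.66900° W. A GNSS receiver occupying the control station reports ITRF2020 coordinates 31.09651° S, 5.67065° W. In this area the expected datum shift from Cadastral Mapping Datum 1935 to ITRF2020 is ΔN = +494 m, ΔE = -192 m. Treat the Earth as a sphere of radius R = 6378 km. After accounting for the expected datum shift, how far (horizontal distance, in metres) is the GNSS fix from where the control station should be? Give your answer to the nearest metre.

35 m

Observed coordinate differences: Δφ = +0.00449°, Δλ = -0.00165°.
Converting to metres (1° lat = 111317 m, cos φ = 0.856258): observed ΔN = 499.8 m, observed ΔE = -157.3 m.
Subtracting the expected shift leaves a residual of 499.8 − (494) = 5.8 m north and -157.3 − (-192) = 34.7 m east.
Residual distance = √(5.8² + 34.7²) = 35.2 m.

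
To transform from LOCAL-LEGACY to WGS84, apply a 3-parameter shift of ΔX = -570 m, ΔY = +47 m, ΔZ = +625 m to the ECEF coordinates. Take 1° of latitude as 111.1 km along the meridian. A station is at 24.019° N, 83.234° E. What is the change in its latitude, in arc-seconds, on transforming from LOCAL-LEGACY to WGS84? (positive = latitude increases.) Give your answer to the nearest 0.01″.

sin φ = 0.407040, cos φ = 0.913411, sin λ = 0.993036, cos λ = 0.117815.
North component: ΔN = −sin φ cos λ·ΔX − sin φ sin λ·ΔY + cos φ·ΔZ = −(0.407040)(0.117815)(-570) − (0.407040)(0.993036)(47) + (0.913411)(625) = 579.22 m.
1° of latitude spans 111100 m, so Δφ = 579.22 / 111100 × 3600 = 18.769″.

Δφ = 18.77″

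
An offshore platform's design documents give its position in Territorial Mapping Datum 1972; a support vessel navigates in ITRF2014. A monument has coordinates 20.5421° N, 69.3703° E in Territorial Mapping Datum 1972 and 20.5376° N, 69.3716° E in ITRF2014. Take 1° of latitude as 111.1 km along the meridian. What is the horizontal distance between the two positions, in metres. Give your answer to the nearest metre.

Δφ = 20.5376° − 20.5421° = -0.0045°; Δλ = 69.3716° − 69.3703° = +0.0013°.
ΔN = Δφ × 111100 = -500.0 m; ΔE = Δλ × 111100 × cos(20.5421°) = +0.0013 × 111100 × 0.936415 = 135.2 m.
Distance = √(ΔE² + ΔN²) = √(135.2² + (-500.0)²) = 517.9 m.

518 m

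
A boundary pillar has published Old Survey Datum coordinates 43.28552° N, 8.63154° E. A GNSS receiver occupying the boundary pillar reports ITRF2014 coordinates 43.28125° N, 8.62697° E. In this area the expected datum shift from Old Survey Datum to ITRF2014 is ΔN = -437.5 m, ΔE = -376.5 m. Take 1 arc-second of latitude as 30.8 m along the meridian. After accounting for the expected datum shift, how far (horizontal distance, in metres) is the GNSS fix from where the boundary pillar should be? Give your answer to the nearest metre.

37 m

Observed coordinate differences: Δφ = -0.00427°, Δλ = -0.00457°.
Converting to metres (1° lat = 110880 m, cos φ = 0.727946): observed ΔN = -473.5 m, observed ΔE = -368.9 m.
Subtracting the expected shift leaves a residual of -473.5 − (-437.5) = -36.0 m north and -368.9 − (-376.5) = 7.6 m east.
Residual distance = √((-36.0)² + 7.6²) = 36.8 m.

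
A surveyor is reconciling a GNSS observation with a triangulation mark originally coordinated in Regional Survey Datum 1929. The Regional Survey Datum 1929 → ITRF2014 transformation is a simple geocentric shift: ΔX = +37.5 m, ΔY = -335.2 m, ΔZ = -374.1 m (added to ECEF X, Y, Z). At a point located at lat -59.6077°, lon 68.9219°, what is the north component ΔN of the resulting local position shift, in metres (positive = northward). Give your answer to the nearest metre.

ΔN = -447 m

The local north axis is (−sin φ cos λ, −sin φ sin λ, cos φ), giving ΔN = 11.633 − 269.792 − 189.264 = -447.42 m.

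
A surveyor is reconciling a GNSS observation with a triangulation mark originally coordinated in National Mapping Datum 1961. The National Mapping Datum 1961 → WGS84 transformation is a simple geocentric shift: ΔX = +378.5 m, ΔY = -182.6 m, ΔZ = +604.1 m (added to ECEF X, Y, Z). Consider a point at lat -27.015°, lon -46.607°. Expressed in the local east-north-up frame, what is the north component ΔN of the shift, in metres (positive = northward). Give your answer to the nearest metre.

ΔN = 717 m

The local north axis is (−sin φ cos λ, −sin φ sin λ, cos φ), giving ΔN = 118.111 + 60.270 + 538.185 = 716.57 m.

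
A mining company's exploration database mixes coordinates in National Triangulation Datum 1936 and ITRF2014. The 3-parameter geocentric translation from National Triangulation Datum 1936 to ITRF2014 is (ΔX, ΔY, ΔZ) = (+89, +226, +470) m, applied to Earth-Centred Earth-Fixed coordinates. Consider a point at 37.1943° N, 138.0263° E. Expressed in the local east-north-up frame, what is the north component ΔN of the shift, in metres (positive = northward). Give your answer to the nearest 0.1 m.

ΔN = 323.0 m

At φ = 37.1943°, λ = 138.0263°: sin φ = 0.604520, cos φ = 0.796590, sin λ = 0.668789, cos λ = -0.743452.
ΔN = −sin φ cos λ·ΔX − sin φ sin λ·ΔY + cos φ·ΔZ = −(0.604520)(-0.743452)(89) − (0.604520)(0.668789)(226) + (0.796590)(470) = 323.03 m.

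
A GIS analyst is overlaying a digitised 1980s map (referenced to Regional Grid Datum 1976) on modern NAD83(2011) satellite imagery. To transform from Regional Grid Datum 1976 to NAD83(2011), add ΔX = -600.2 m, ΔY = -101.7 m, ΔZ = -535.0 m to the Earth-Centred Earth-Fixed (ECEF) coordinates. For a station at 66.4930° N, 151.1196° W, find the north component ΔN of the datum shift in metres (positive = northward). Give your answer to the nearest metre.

ΔN = -740 m

The local north axis is (−sin φ cos λ, −sin φ sin λ, cos φ), giving ΔN = -481.938 − 45.043 − 213.391 = -740.37 m.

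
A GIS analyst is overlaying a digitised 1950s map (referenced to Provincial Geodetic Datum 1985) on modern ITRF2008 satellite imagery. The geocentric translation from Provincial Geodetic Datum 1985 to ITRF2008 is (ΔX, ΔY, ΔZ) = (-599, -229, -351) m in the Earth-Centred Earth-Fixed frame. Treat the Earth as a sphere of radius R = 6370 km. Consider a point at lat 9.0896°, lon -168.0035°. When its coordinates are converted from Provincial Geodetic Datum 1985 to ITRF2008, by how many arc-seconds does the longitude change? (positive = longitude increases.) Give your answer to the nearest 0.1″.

Δλ = 3.3″

sin φ = 0.157979, cos φ = 0.987442, sin λ = -0.207852, cos λ = -0.978160.
East component: ΔE = −sin λ·ΔX + cos λ·ΔY = −(-0.207852)(-599) + (-0.978160)(-229) = 99.50 m.
1° of latitude spans πR/180 = 111177 m; at latitude φ, 1° of longitude spans that × cos φ = 109781.4 m, so Δλ = 99.50 / 109781.4 × 3600 = 3.263″.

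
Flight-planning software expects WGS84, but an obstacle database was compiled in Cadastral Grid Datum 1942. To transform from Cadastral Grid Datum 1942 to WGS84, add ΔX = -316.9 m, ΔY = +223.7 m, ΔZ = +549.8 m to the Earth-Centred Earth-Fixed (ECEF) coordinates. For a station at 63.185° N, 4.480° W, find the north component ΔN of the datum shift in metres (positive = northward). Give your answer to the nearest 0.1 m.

At φ = 63.185°, λ = -4.480°: sin φ = 0.892468, cos φ = 0.451111, sin λ = -0.078111, cos λ = 0.996945.
ΔN = −sin φ cos λ·ΔX − sin φ sin λ·ΔY + cos φ·ΔZ = −(0.892468)(0.996945)(-316.9) − (0.892468)(-0.078111)(223.7) + (0.451111)(549.8) = 545.57 m.

ΔN = 545.6 m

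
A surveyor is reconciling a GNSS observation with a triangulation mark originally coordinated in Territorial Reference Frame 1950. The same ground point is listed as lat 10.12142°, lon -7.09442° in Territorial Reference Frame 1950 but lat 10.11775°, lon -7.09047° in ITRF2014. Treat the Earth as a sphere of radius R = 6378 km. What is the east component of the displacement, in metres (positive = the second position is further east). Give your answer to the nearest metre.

ΔE = 433 m

Δφ = 10.11775° − 10.12142° = -0.00367°; Δλ = -7.09047° − -7.09442° = +0.00395°.
1° along a meridian = πR/180 = 111317 m.
ΔN = Δφ × 111317 = -408.5 m; ΔE = Δλ × 111317 × cos(10.12142°) = +0.00395 × 111317 × 0.984438 = 432.9 m.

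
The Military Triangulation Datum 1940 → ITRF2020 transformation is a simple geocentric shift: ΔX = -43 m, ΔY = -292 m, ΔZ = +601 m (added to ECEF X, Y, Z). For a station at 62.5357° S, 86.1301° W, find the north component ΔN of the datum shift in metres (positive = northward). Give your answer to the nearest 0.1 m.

The local north axis is (−sin φ cos λ, −sin φ sin λ, cos φ), giving ΔN = -2.575 + 258.500 + 277.179 = 533.10 m.

ΔN = 533.1 m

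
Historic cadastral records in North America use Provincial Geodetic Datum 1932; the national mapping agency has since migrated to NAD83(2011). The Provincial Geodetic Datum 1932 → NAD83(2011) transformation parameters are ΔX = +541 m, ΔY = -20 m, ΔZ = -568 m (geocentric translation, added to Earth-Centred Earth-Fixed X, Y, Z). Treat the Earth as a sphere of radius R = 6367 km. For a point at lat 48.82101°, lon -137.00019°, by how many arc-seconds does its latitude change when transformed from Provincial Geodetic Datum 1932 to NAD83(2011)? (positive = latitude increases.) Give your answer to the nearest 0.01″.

Δφ = -2.80″

sin φ = 0.752656, cos φ = 0.658414, sin λ = -0.681996, cos λ = -0.731356.
North component: ΔN = −sin φ cos λ·ΔX − sin φ sin λ·ΔY + cos φ·ΔZ = −(0.752656)(-0.731356)(541) − (0.752656)(-0.681996)(-20) + (0.658414)(-568) = -86.45 m.
1° of latitude spans πR/180 = 111125 m, so Δφ = -86.45 / 111125 × 3600 = -2.801″.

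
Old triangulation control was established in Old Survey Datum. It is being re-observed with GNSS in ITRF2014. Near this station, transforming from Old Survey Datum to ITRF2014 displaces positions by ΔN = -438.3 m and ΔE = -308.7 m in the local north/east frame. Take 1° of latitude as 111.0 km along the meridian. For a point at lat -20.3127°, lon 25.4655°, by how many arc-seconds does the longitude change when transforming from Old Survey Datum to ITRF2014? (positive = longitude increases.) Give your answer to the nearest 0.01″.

Δλ = -10.68″

At latitude -20.3127°, cos φ = 0.937812.
1° of longitude at this latitude = 111.0 × cos φ = 104.10 km, so Δλ = -308.7 / 104097.1 = -0.0029655° = -10.676″.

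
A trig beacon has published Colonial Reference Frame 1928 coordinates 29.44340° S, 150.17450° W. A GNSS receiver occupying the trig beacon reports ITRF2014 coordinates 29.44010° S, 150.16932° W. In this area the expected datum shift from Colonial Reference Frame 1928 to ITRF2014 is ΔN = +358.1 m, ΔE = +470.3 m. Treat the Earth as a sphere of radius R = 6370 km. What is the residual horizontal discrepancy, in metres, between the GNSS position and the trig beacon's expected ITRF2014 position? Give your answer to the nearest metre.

Observed coordinate differences: Δφ = +0.00330°, Δλ = +0.00518°.
Converting to metres (1° lat = 111177 m, cos φ = 0.870842): observed ΔN = 366.9 m, observed ΔE = 501.5 m.
Subtracting the expected shift leaves a residual of 366.9 − (358.1) = 8.8 m north and 501.5 − (470.3) = 31.2 m east.
Residual distance = √(8.8² + 31.2²) = 32.4 m.

32 m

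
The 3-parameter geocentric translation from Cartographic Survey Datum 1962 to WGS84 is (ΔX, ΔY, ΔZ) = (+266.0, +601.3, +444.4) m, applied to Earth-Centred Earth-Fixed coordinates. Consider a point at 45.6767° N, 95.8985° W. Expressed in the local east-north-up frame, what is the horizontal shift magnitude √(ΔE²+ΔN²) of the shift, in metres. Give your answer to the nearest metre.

At φ = 45.6767°, λ = -95.8985°: sin φ = 0.715409, cos φ = 0.698706, sin λ = -0.994706, cos λ = -0.102766.
ΔE = −sin λ·ΔX + cos λ·ΔY = −(-0.994706)·(266.0) + (-0.102766)·(601.3) = 202.80 m.
ΔN = −sin φ cos λ·ΔX − sin φ sin λ·ΔY + cos φ·ΔZ = −(0.715409)(-0.102766)(266.0) − (0.715409)(-0.994706)(601.3) + (0.698706)(444.4) = 757.96 m.
Horizontal magnitude = √(ΔE² + ΔN²) = √(202.80² + 757.96²) = 784.62 m.

785 m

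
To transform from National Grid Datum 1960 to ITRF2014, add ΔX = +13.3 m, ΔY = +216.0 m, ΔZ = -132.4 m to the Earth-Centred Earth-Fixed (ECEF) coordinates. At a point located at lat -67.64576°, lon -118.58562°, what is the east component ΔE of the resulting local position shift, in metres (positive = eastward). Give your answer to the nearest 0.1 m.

At φ = -67.64576°, λ = -118.58562°: sin φ = -0.924850, cos φ = 0.380332, sin λ = -0.878103, cos λ = -0.478471.
ΔE = −sin λ·ΔX + cos λ·ΔY = −(-0.878103)·(13.3) + (-0.478471)·(216.0) = -91.67 m.

ΔE = -91.7 m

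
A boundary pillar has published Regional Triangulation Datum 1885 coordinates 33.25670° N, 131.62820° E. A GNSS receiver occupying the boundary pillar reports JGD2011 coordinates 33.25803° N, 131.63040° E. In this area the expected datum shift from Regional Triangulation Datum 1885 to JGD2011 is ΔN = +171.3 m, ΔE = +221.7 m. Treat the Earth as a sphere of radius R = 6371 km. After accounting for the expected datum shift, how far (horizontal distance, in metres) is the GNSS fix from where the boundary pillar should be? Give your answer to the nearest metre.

Observed coordinate differences: Δφ = +0.00133°, Δλ = +0.00220°.
Converting to metres (1° lat = 111195 m, cos φ = 0.836222): observed ΔN = 147.9 m, observed ΔE = 204.6 m.
Subtracting the expected shift leaves a residual of 147.9 − (171.3) = -23.4 m north and 204.6 − (221.7) = -17.1 m east.
Residual distance = √((-23.4)² + (-17.1)²) = 29.0 m.

29 m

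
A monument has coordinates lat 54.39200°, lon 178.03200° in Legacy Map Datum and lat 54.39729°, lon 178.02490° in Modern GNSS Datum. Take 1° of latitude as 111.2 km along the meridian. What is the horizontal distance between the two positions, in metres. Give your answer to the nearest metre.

747 m

Δφ = 54.39729° − 54.39200° = +0.00529°; Δλ = 178.02490° − 178.03200° = -0.00710°.
ΔN = Δφ × 111200 = 588.2 m; ΔE = Δλ × 111200 × cos(54.39200°) = -0.00710 × 111200 × 0.582236 = -459.7 m.
Distance = √(ΔE² + ΔN²) = √((-459.7)² + 588.2²) = 746.6 m.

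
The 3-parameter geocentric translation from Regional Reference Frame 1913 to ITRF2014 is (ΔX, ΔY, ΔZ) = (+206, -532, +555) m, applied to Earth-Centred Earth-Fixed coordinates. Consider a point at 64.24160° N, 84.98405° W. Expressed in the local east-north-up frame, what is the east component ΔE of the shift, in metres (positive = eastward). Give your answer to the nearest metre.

At φ = 64.24160°, λ = -84.98405°: sin φ = 0.900635, cos φ = 0.434577, sin λ = -0.996170, cos λ = 0.087433.
ΔE = −sin λ·ΔX + cos λ·ΔY = −(-0.996170)·(206) + (0.087433)·(-532) = 158.70 m.

ΔE = 159 m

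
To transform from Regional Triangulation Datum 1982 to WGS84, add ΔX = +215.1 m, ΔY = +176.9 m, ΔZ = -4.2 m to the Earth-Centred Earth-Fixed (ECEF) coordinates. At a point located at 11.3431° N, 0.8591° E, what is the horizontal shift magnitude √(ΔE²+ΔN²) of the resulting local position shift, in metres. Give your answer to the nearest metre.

180 m

The local east axis at (φ, λ) is (−sin λ, cos λ, 0), so ΔE = −sin(0.8591°)·215.1 + cos(0.8591°)·176.9 = 173.65 m.
The local north axis is (−sin φ cos λ, −sin φ sin λ, cos φ), giving ΔN = -42.302 − 0.522 − 4.118 = -46.94 m.
Horizontal magnitude = √(ΔE² + ΔN²) = √(173.65² + (-46.94)²) = 179.89 m.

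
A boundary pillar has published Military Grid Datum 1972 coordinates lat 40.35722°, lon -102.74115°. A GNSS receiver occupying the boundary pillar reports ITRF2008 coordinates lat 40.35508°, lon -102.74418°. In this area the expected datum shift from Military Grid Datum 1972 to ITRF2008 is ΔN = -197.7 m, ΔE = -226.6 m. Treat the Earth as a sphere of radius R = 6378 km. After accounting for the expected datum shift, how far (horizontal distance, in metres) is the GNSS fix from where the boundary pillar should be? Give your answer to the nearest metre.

Observed coordinate differences: Δφ = -0.00214°, Δλ = -0.00303°.
Converting to metres (1° lat = 111317 m, cos φ = 0.762022): observed ΔN = -238.2 m, observed ΔE = -257.0 m.
Subtracting the expected shift leaves a residual of -238.2 − (-197.7) = -40.5 m north and -257.0 − (-226.6) = -30.4 m east.
Residual distance = √((-40.5)² + (-30.4)²) = 50.7 m.

51 m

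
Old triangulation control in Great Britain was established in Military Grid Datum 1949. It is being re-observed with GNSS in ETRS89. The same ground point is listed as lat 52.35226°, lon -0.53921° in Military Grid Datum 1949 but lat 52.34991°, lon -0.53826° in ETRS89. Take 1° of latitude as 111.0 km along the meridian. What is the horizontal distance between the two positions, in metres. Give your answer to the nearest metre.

269 m

Δφ = 52.34991° − 52.35226° = -0.00235°; Δλ = -0.53826° − -0.53921° = +0.00095°.
ΔN = Δφ × 111000 = -260.8 m; ΔE = Δλ × 111000 × cos(52.35226°) = +0.00095 × 111000 × 0.610805 = 64.4 m.
Distance = √(ΔE² + ΔN²) = √(64.4² + (-260.8)²) = 268.7 m.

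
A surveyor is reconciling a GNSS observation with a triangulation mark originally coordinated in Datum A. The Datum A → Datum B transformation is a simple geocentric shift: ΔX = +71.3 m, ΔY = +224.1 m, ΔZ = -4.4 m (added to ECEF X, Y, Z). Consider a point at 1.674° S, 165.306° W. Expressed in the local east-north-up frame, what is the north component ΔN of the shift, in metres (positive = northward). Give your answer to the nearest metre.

ΔN = -8 m

At φ = -1.674°, λ = -165.306°: sin φ = -0.029213, cos φ = 0.999573, sin λ = -0.253657, cos λ = -0.967294.
ΔN = −sin φ cos λ·ΔX − sin φ sin λ·ΔY + cos φ·ΔZ = −(-0.029213)(-0.967294)(71.3) − (-0.029213)(-0.253657)(224.1) + (0.999573)(-4.4) = -8.07 m.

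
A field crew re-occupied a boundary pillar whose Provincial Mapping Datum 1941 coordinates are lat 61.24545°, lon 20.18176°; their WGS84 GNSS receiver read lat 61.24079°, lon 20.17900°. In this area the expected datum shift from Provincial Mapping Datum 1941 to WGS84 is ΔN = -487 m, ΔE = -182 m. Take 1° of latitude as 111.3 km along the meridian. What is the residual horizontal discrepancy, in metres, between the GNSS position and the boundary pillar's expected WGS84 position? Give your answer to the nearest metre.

47 m

Observed coordinate differences: Δφ = -0.00466°, Δλ = -0.00276°.
Converting to metres (1° lat = 111300 m, cos φ = 0.481058): observed ΔN = -518.7 m, observed ΔE = -147.8 m.
Subtracting the expected shift leaves a residual of -518.7 − (-487) = -31.7 m north and -147.8 − (-182) = 34.2 m east.
Residual distance = √((-31.7)² + 34.2²) = 46.6 m.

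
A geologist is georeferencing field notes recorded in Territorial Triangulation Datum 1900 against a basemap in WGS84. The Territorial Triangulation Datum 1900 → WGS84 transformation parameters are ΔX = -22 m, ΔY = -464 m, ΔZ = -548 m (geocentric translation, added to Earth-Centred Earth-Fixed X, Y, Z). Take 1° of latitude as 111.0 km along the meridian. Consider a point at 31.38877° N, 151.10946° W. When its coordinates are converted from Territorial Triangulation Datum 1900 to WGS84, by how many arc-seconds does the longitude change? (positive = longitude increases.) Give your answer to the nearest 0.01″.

sin φ = 0.520842, cos φ = 0.853653, sin λ = -0.483138, cos λ = -0.875544.
East component: ΔE = −sin λ·ΔX + cos λ·ΔY = −(-0.483138)(-22) + (-0.875544)(-464) = 395.62 m.
1° of latitude spans 111000 m; at latitude φ, 1° of longitude spans that × cos φ = 94755.5 m, so Δλ = 395.62 / 94755.5 × 3600 = 15.031″.

Δλ = 15.03″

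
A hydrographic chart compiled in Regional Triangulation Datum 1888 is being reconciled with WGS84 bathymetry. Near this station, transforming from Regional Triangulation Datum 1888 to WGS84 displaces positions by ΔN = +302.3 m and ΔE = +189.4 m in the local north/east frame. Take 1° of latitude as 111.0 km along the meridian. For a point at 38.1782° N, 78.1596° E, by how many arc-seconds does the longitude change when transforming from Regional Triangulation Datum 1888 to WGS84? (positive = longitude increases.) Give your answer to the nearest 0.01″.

Δλ = 7.81″

At latitude 38.1782°, cos φ = 0.786092.
1° of longitude at this latitude = 111.0 × cos φ = 87.26 km, so Δλ = 189.4 / 87256.2 = 0.0021706° = 7.814″.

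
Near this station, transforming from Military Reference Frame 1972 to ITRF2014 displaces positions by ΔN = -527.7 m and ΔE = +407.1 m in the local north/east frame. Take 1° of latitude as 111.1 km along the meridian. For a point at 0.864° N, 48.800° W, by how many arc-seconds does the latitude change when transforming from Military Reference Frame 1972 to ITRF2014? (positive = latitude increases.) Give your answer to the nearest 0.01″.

Δφ = -17.10″

1° of latitude = 111.1 km, so Δφ = -527.7 / 111100 = -0.0047498° = -17.099″.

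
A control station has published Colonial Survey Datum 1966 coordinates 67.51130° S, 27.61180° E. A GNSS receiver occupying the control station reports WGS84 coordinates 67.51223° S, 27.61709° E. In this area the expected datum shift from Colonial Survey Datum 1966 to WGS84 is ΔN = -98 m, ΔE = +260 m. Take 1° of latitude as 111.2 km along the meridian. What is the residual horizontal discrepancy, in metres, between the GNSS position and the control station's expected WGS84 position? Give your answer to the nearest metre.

35 m

Observed coordinate differences: Δφ = -0.00093°, Δλ = +0.00529°.
Converting to metres (1° lat = 111200 m, cos φ = 0.382501): observed ΔN = -103.4 m, observed ΔE = 225.0 m.
Subtracting the expected shift leaves a residual of -103.4 − (-98) = -5.4 m north and 225.0 − (260) = -35.0 m east.
Residual distance = √((-5.4)² + (-35.0)²) = 35.4 m.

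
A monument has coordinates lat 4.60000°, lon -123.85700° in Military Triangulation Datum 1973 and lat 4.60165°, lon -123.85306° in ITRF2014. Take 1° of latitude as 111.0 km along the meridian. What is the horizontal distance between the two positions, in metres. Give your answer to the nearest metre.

473 m

Δφ = 4.60165° − 4.60000° = +0.00165°; Δλ = -123.85306° − -123.85700° = +0.00394°.
ΔN = Δφ × 111000 = 183.2 m; ΔE = Δλ × 111000 × cos(4.60000°) = +0.00394 × 111000 × 0.996779 = 435.9 m.
Distance = √(ΔE² + ΔN²) = √(435.9² + 183.2²) = 472.8 m.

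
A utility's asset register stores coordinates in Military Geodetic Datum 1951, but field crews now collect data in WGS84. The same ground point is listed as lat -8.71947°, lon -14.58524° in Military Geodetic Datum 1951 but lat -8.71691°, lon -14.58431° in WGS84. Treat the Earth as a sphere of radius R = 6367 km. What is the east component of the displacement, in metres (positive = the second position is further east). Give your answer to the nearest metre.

ΔE = 102 m

Δφ = -8.71691° − -8.71947° = +0.00256°; Δλ = -14.58431° − -14.58524° = +0.00093°.
1° along a meridian = πR/180 = 111125 m.
ΔN = Δφ × 111125 = 284.5 m; ΔE = Δλ × 111125 × cos(-8.71947°) = +0.00093 × 111125 × 0.988442 = 102.2 m.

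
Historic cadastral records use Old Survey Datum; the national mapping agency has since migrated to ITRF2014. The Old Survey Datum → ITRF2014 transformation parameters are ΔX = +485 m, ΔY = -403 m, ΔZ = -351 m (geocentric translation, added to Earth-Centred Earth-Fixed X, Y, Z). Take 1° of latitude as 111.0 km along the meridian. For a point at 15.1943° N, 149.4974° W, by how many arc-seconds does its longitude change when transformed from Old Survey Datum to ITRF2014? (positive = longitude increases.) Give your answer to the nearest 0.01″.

sin φ = 0.262093, cos φ = 0.965043, sin λ = -0.507577, cos λ = -0.861606.
East component: ΔE = −sin λ·ΔX + cos λ·ΔY = −(-0.507577)(485) + (-0.861606)(-403) = 593.40 m.
1° of latitude spans 111000 m; at latitude φ, 1° of longitude spans that × cos φ = 107119.7 m, so Δλ = 593.40 / 107119.7 × 3600 = 19.943″.

Δλ = 19.94″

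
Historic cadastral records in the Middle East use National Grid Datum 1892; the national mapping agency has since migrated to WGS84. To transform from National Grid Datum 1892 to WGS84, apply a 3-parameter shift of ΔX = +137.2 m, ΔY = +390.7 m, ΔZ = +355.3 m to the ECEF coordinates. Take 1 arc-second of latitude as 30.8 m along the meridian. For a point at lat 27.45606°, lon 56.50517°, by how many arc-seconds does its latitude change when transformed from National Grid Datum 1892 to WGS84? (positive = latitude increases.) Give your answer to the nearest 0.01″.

sin φ = 0.461068, cos φ = 0.887365, sin λ = 0.833936, cos λ = 0.551862.
North component: ΔN = −sin φ cos λ·ΔX − sin φ sin λ·ΔY + cos φ·ΔZ = −(0.461068)(0.551862)(137.2) − (0.461068)(0.833936)(390.7) + (0.887365)(355.3) = 130.15 m.
1° of latitude spans 3600 × 30.80 = 110880 m, so Δφ = 130.15 / 110880 × 3600 = 4.226″.

Δφ = 4.23″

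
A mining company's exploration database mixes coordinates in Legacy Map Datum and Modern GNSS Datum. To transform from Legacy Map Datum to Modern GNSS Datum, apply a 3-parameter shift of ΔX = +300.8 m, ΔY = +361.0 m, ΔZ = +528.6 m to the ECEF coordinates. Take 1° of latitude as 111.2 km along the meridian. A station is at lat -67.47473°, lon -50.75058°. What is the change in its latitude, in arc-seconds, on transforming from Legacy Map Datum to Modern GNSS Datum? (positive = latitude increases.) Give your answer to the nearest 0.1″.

sin φ = -0.923711, cos φ = 0.383091, sin λ = -0.774399, cos λ = 0.632697.
North component: ΔN = −sin φ cos λ·ΔX − sin φ sin λ·ΔY + cos φ·ΔZ = −(-0.923711)(0.632697)(300.8) − (-0.923711)(-0.774399)(361.0) + (0.383091)(528.6) = 120.07 m.
1° of latitude spans 111200 m, so Δφ = 120.07 / 111200 × 3600 = 3.887″.

Δφ = 3.9″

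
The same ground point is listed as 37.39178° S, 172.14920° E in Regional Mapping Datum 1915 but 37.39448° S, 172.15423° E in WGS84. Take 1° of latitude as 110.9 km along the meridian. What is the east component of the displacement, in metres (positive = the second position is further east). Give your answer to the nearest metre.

ΔE = 443 m

Δφ = -37.39448° − -37.39178° = -0.00270°; Δλ = 172.15423° − 172.14920° = +0.00503°.
ΔN = Δφ × 110900 = -299.4 m; ΔE = Δλ × 110900 × cos(-37.39178°) = +0.00503 × 110900 × 0.794502 = 443.2 m.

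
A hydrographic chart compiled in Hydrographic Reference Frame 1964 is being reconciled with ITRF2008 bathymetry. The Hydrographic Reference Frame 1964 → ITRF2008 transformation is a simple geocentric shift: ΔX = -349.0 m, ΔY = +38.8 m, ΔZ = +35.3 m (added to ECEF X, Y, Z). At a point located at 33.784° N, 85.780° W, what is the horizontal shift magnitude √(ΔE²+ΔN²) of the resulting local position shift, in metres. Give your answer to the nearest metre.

351 m

At φ = 33.784°, λ = -85.780°: sin φ = 0.556064, cos φ = 0.831140, sin λ = -0.997289, cos λ = 0.073586.
ΔE = −sin λ·ΔX + cos λ·ΔY = −(-0.997289)·(-349.0) + (0.073586)·(38.8) = -345.20 m.
ΔN = −sin φ cos λ·ΔX − sin φ sin λ·ΔY + cos φ·ΔZ = −(0.556064)(0.073586)(-349.0) − (0.556064)(-0.997289)(38.8) + (0.831140)(35.3) = 65.14 m.
Horizontal magnitude = √(ΔE² + ΔN²) = √((-345.20)² + 65.14²) = 351.29 m.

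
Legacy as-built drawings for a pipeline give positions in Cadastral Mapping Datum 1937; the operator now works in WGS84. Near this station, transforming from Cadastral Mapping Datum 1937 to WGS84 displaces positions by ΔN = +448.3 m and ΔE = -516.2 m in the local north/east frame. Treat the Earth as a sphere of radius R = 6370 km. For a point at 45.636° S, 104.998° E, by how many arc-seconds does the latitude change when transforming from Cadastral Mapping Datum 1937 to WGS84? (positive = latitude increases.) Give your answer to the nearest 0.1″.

Δφ = 14.5″

On a sphere of radius R, 1 rad of latitude = R, so Δφ = ΔN / R = 448.3 / 6370000 = 7.0377e-05 rad = 14.516″.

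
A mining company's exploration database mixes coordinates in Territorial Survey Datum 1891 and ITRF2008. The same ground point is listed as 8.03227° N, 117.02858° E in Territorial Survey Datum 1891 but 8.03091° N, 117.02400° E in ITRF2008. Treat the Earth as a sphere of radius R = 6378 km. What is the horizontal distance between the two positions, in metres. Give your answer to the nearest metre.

Δφ = 8.03091° − 8.03227° = -0.00136°; Δλ = 117.02400° − 117.02858° = -0.00458°.
1° along a meridian = πR/180 = 111317 m.
ΔN = Δφ × 111317 = -151.4 m; ΔE = Δλ × 111317 × cos(8.03227°) = -0.00458 × 111317 × 0.990190 = -504.8 m.
Distance = √(ΔE² + ΔN²) = √((-504.8)² + (-151.4)²) = 527.0 m.

527 m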